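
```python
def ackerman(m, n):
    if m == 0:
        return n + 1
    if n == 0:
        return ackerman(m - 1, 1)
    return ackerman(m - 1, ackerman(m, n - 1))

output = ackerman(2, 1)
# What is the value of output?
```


ackerman(2, 1)
= ackerman(1, ackerman(2, 0))
First compute ackerman(2, 0) = 3
= ackerman(1, 3)
= 5


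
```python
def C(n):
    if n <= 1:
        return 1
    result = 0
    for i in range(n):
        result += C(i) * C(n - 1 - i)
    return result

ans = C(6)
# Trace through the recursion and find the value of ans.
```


C(6)
= sum of C(i) * C(6-1-i) for i in 0..5
First compute sub-values bottom-up:
  C(0) = 1, C(1) = 1
  C(2) = 1*1 + 1*1 = 2
  C(3) = 1*2 + 1*1 + 2*1 = 5
  C(4) = 1*5 + 1*2 + 2*1 + 5*1 = 14
  C(5) = 1*14 + 1*5 + 2*2 + 5*1 + 14*1 = 42
Now C(6):
  C(0)*C(5) = 1*42 = 42
  C(1)*C(4) = 1*14 = 14
  C(2)*C(3) = 2*5 = 10
  C(3)*C(2) = 5*2 = 10
  C(4)*C(1) = 14*1 = 14
  C(5)*C(0) = 42*1 = 42
= 42 + 14 + 10 + 10 + 14 + 42
= 132


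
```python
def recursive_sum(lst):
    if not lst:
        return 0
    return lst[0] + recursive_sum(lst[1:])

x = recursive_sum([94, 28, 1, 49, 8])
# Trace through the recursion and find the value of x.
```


recursive_sum([94, 28, 1, 49, 8])
= 94 + recursive_sum([28, 1, 49, 8])
= 94 + 28 + recursive_sum([1, 49, 8])
= 94 + 28 + 1 + recursive_sum([49, 8])
= 94 + 28 + 1 + 49 + recursive_sum([8])
= 94 + 28 + 1 + 49 + 8 + recursive_sum([])
= 94 + 28 + 1 + 49 + 8 + 0
= 180


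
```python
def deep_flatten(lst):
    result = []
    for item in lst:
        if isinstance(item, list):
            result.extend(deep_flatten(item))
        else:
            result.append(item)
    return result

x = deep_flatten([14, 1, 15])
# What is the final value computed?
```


deep_flatten([14, 1, 15])
Processing each element:
  14 is not a list -> append 14
  1 is not a list -> append 1
  15 is not a list -> append 15
= [14, 1, 15]


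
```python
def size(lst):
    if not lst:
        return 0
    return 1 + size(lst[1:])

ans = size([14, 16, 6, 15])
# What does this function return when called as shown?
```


size([14, 16, 6, 15])
= 1 + size([16, 6, 15])
= 1 + 1 + size([6, 15])
= 1 + 1 + 1 + size([15])
= 1 + 1 + 1 + 1 + size([])
= 1 + 1 + 1 + 1 + 0
= 4


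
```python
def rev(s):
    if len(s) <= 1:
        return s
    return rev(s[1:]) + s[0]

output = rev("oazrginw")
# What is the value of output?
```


rev("oazrginw")
= rev("azrginw") + "o"
= rev("zrginw") + "a" + "o"
= rev("rginw") + "z" + "a" + "o"
= rev("ginw") + "r" + "z" + "a" + "o"
= rev("inw") + "g" + "r" + "z" + "a" + "o"
= rev("nw") + "i" + "g" + "r" + "z" + "a" + "o"
= rev("w") + "n" + "i" + "g" + "r" + "z" + "a" + "o"
= "w" + "n" + "i" + "g" + "r" + "z" + "a" + "o"
= "wnigrzao"


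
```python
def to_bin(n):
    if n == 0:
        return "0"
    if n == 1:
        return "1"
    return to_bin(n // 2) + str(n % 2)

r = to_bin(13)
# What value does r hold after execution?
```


to_bin(13)
= to_bin(6) + "1"
= to_bin(3) + "0" + "1"
= to_bin(1) + "1" + "0" + "1"
= "1" + "1" + "0" + "1"
= "1101"


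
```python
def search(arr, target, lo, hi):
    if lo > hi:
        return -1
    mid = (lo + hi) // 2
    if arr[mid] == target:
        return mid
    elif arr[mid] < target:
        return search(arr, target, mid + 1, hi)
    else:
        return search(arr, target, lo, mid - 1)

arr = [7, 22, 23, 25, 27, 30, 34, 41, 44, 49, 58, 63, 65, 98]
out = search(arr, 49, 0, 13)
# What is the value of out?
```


search(arr, 49, 0, 13)
lo=0, hi=13, mid=6, arr[mid]=34
34 < 49, search right half
lo=7, hi=13, mid=10, arr[mid]=58
58 > 49, search left half
lo=7, hi=9, mid=8, arr[mid]=44
44 < 49, search right half
lo=9, hi=9, mid=9, arr[mid]=49
arr[9] == 49, found at index 9
= 9


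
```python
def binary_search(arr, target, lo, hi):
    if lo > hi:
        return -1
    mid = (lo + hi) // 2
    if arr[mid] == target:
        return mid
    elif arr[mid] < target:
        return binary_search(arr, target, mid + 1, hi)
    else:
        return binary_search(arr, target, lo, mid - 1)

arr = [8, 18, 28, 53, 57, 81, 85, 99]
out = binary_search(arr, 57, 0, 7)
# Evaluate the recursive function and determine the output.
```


binary_search(arr, 57, 0, 7)
lo=0, hi=7, mid=3, arr[mid]=53
53 < 57, search right half
lo=4, hi=7, mid=5, arr[mid]=81
81 > 57, search left half
lo=4, hi=4, mid=4, arr[mid]=57
arr[4] == 57, found at index 4
= 4


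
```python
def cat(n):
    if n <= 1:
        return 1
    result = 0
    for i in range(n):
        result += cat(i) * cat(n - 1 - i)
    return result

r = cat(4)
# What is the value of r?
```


cat(4)
= sum of cat(i) * cat(4-1-i) for i in 0..3
First compute sub-values bottom-up:
  cat(0) = 1, cat(1) = 1
  cat(2) = 1*1 + 1*1 = 2
  cat(3) = 1*2 + 1*1 + 2*1 = 5
Now cat(4):
  cat(0)*cat(3) = 1*5 = 5
  cat(1)*cat(2) = 1*2 = 2
  cat(2)*cat(1) = 2*1 = 2
  cat(3)*cat(0) = 5*1 = 5
= 5 + 2 + 2 + 5
= 14


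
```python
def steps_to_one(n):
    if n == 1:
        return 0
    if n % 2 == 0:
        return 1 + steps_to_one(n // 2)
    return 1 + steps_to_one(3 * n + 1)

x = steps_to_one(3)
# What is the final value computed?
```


steps_to_one(3)
3 is odd -> 3*3+1 = 10 -> steps_to_one(10)
10 is even -> steps_to_one(5)
5 is odd -> 3*5+1 = 16 -> steps_to_one(16)
16 is even -> steps_to_one(8)
8 is even -> steps_to_one(4)
4 is even -> steps_to_one(2)
2 is even -> steps_to_one(1)
Reached 1 after 7 steps
= 7


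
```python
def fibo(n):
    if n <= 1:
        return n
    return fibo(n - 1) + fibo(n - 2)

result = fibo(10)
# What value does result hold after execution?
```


fibo(10)
= fibo(9) + fibo(8)
= (fibo(8) + fibo(7)) + fibo(8)
Computing bottom-up: fibo(0)=0, fibo(1)=1, fibo(2)=1, fibo(3)=2, fibo(4)=3, fibo(5)=5, fibo(6)=8, fibo(7)=13, fibo(8)=21, fibo(9)=34, fibo(10)=55
= 55


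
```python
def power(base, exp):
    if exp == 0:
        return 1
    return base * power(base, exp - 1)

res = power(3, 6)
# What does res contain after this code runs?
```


power(3, 6)
= 3 * power(3, 5)
= 3 * 3 * power(3, 4)
= 3 * 3 * 3 * power(3, 3)
= 3 * 3 * 3 * 3 * power(3, 2)
= 3 * 3 * 3 * 3 * 3 * power(3, 1)
= 3 * 3 * 3 * 3 * 3 * 3 * power(3, 0)
= 3 * 3 * 3 * 3 * 3 * 3 * 1
= 729


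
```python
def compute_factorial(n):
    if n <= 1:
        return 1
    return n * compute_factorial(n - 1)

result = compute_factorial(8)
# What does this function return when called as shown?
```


compute_factorial(8)
= 8 * compute_factorial(7)
= 8 * 7 * compute_factorial(6)
= 8 * 7 * 6 * compute_factorial(5)
= 8 * 7 * 6 * 5 * compute_factorial(4)
= 8 * 7 * 6 * 5 * 4 * compute_factorial(3)
= 8 * 7 * 6 * 5 * 4 * 3 * compute_factorial(2)
= 8 * 7 * 6 * 5 * 4 * 3 * 2 * compute_factorial(1)
= 8 * 7 * 6 * 5 * 4 * 3 * 2 * 1
= 40320


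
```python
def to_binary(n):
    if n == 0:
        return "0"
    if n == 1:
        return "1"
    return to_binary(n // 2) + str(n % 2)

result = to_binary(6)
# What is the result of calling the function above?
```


to_binary(6)
= to_binary(3) + "0"
= to_binary(1) + "1" + "0"
= "1" + "1" + "0"
= "110"


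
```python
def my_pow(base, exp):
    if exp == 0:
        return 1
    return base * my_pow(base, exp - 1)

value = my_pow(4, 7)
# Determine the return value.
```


my_pow(4, 7)
= 4 * my_pow(4, 6)
= 4 * 4 * my_pow(4, 5)
= 4 * 4 * 4 * my_pow(4, 4)
= 4 * 4 * 4 * 4 * my_pow(4, 3)
= 4 * 4 * 4 * 4 * 4 * my_pow(4, 2)
= 4 * 4 * 4 * 4 * 4 * 4 * my_pow(4, 1)
= 4 * 4 * 4 * 4 * 4 * 4 * 4 * my_pow(4, 0)
= 4 * 4 * 4 * 4 * 4 * 4 * 4 * 1
= 16384


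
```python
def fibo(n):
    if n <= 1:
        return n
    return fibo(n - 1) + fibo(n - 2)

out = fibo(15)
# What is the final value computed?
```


fibo(15)
= fibo(14) + fibo(13)
= (fibo(13) + fibo(12)) + fibo(13)
Computing bottom-up: fibo(0)=0, fibo(1)=1, fibo(2)=1, fibo(3)=2, fibo(4)=3, fibo(5)=5, fibo(6)=8, fibo(7)=13, fibo(8)=21, fibo(9)=34, fibo(10)=55, fibo(11)=89, fibo(12)=144, fibo(13)=233, fibo(14)=377, fibo(15)=610
= 610


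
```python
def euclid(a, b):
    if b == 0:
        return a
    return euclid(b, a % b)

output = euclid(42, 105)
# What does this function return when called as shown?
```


euclid(42, 105)
= euclid(105, 42 % 105) = euclid(105, 42)
= euclid(42, 105 % 42) = euclid(42, 21)
= euclid(21, 42 % 21) = euclid(21, 0)
b == 0, return a = 21


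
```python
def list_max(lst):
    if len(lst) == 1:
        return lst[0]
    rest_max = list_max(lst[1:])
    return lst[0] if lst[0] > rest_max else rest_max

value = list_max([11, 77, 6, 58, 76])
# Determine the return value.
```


list_max([11, 77, 6, 58, 76])
= compare 11 with list_max([77, 6, 58, 76])
= compare 77 with list_max([6, 58, 76])
= compare 6 with list_max([58, 76])
= compare 58 with list_max([76])
Base: list_max([76]) = 76
compare 58 with 76: max = 76
compare 6 with 76: max = 76
compare 77 with 76: max = 77
compare 11 with 77: max = 77
= 77


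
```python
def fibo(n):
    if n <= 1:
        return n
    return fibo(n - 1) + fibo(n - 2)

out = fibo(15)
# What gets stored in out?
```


fibo(15)
= fibo(14) + fibo(13)
= (fibo(13) + fibo(12)) + fibo(13)
Computing bottom-up: fibo(0)=0, fibo(1)=1, fibo(2)=1, fibo(3)=2, fibo(4)=3, fibo(5)=5, fibo(6)=8, fibo(7)=13, fibo(8)=21, fibo(9)=34, fibo(10)=55, fibo(11)=89, fibo(12)=144, fibo(13)=233, fibo(14)=377, fibo(15)=610
= 610


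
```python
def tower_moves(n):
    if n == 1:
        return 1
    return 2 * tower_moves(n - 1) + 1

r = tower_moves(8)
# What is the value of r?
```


tower_moves(8)
= 2 * tower_moves(7) + 1
= 2 * (2 * tower_moves(6) + 1) + 1
= 2 * (2 * (2 * tower_moves(5) + 1) + 1) + 1
= 2 * (2 * (2 * (2 * tower_moves(4) + 1) + 1) + 1) + 1
= 2 * (2 * (2 * (2 * (2 * tower_moves(3) + 1) + 1) + 1) + 1) + 1
= 2 * (2 * (2 * (2 * (2 * (2 * tower_moves(2) + 1) + 1) + 1) + 1) + 1) + 1
= 2 * (2 * (2 * (2 * (2 * (2 * (2 * tower_moves(1) + 1) + 1) + 1) + 1) + 1) + 1) + 1
Now compute bottom-up:
tower_moves(1) = 1
tower_moves(2) = 2 * 1 + 1 = 3
tower_moves(3) = 2 * 3 + 1 = 7
tower_moves(4) = 2 * 7 + 1 = 15
tower_moves(5) = 2 * 15 + 1 = 31
tower_moves(6) = 2 * 31 + 1 = 63
tower_moves(7) = 2 * 63 + 1 = 127
tower_moves(8) = 2 * 127 + 1 = 255
= 255


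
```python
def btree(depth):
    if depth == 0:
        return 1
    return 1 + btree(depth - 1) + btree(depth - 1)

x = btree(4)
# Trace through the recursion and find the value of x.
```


btree(4)
= 1 + btree(3) + btree(3)
= 1 + 2 * btree(3)
btree(k) = 2^(k+1) - 1
btree(0) = 1
btree(1) = 3
btree(2) = 7
btree(3) = 15
btree(4) = 31
btree(4) = 2^5 - 1 = 31


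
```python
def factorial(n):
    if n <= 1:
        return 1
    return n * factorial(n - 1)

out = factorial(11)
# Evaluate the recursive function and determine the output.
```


factorial(11)
= 11 * factorial(10)
= 11 * 10 * factorial(9)
= 11 * 10 * 9 * factorial(8)
= 11 * 10 * 9 * 8 * factorial(7)
= 11 * 10 * 9 * 8 * 7 * factorial(6)
= 11 * 10 * 9 * 8 * 7 * 6 * factorial(5)
= 11 * 10 * 9 * 8 * 7 * 6 * 5 * factorial(4)
= 11 * 10 * 9 * 8 * 7 * 6 * 5 * 4 * factorial(3)
= 11 * 10 * 9 * 8 * 7 * 6 * 5 * 4 * 3 * factorial(2)
= 11 * 10 * 9 * 8 * 7 * 6 * 5 * 4 * 3 * 2 * factorial(1)
= 11 * 10 * 9 * 8 * 7 * 6 * 5 * 4 * 3 * 2 * 1
= 39916800


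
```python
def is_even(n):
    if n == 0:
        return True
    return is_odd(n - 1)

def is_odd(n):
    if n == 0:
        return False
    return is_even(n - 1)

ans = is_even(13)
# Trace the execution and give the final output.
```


is_even(13)
= is_odd(12)
= is_even(11)
= is_odd(10)
= is_even(9)
= is_odd(8)
= is_even(7)
= is_odd(6)
= is_even(5)
= is_odd(4)
= is_even(3)
= is_odd(2)
= is_even(1)
= is_odd(0)
n == 0: return False
= False


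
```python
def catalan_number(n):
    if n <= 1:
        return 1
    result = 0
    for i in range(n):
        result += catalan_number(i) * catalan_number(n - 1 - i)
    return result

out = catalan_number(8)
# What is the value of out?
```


catalan_number(8)
= sum of catalan_number(i) * catalan_number(8-1-i) for i in 0..7
First compute sub-values bottom-up:
  catalan_number(0) = 1, catalan_number(1) = 1
  catalan_number(2) = 1*1 + 1*1 = 2
  catalan_number(3) = 1*2 + 1*1 + 2*1 = 5
  catalan_number(4) = 1*5 + 1*2 + 2*1 + 5*1 = 14
  catalan_number(5) = 1*14 + 1*5 + 2*2 + 5*1 + 14*1 = 42
  catalan_number(6) = 1*42 + 1*14 + 2*5 + 5*2 + 14*1 + 42*1 = 132
  catalan_number(7) = 1*132 + 1*42 + 2*14 + 5*5 + 14*2 + 42*1 + 132*1 = 429
Now catalan_number(8):
  catalan_number(0)*catalan_number(7) = 1*429 = 429
  catalan_number(1)*catalan_number(6) = 1*132 = 132
  catalan_number(2)*catalan_number(5) = 2*42 = 84
  catalan_number(3)*catalan_number(4) = 5*14 = 70
  catalan_number(4)*catalan_number(3) = 14*5 = 70
  catalan_number(5)*catalan_number(2) = 42*2 = 84
  catalan_number(6)*catalan_number(1) = 132*1 = 132
  catalan_number(7)*catalan_number(0) = 429*1 = 429
= 429 + 132 + 84 + 70 + 70 + 84 + 132 + 429
= 1430


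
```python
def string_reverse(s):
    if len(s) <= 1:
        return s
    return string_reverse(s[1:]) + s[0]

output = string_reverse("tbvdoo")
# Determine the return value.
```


string_reverse("tbvdoo")
= string_reverse("bvdoo") + "t"
= string_reverse("vdoo") + "b" + "t"
= string_reverse("doo") + "v" + "b" + "t"
= string_reverse("oo") + "d" + "v" + "b" + "t"
= string_reverse("o") + "o" + "d" + "v" + "b" + "t"
= "o" + "o" + "d" + "v" + "b" + "t"
= "oodvbt"


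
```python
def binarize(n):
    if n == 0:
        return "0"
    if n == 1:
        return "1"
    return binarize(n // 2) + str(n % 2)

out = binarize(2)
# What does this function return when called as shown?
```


binarize(2)
= binarize(1) + "0"
= "1" + "0"
= "10"


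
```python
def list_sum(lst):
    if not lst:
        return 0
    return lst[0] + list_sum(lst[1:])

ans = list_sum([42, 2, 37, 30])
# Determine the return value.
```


list_sum([42, 2, 37, 30])
= 42 + list_sum([2, 37, 30])
= 42 + 2 + list_sum([37, 30])
= 42 + 2 + 37 + list_sum([30])
= 42 + 2 + 37 + 30 + list_sum([])
= 42 + 2 + 37 + 30 + 0
= 111


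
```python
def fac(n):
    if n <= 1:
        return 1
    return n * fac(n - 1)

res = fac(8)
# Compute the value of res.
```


fac(8)
= 8 * fac(7)
= 8 * 7 * fac(6)
= 8 * 7 * 6 * fac(5)
= 8 * 7 * 6 * 5 * fac(4)
= 8 * 7 * 6 * 5 * 4 * fac(3)
= 8 * 7 * 6 * 5 * 4 * 3 * fac(2)
= 8 * 7 * 6 * 5 * 4 * 3 * 2 * fac(1)
= 8 * 7 * 6 * 5 * 4 * 3 * 2 * 1
= 40320


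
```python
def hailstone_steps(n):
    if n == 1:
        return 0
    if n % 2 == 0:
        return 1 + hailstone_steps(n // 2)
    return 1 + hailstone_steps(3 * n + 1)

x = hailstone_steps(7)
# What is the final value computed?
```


hailstone_steps(7)
7 is odd -> 3*7+1 = 22 -> hailstone_steps(22)
22 is even -> hailstone_steps(11)
11 is odd -> 3*11+1 = 34 -> hailstone_steps(34)
34 is even -> hailstone_steps(17)
17 is odd -> 3*17+1 = 52 -> hailstone_steps(52)
52 is even -> hailstone_steps(26)
26 is even -> hailstone_steps(13)
13 is odd -> 3*13+1 = 40 -> hailstone_steps(40)
40 is even -> hailstone_steps(20)
20 is even -> hailstone_steps(10)
10 is even -> hailstone_steps(5)
5 is odd -> 3*5+1 = 16 -> hailstone_steps(16)
16 is even -> hailstone_steps(8)
8 is even -> hailstone_steps(4)
4 is even -> hailstone_steps(2)
2 is even -> hailstone_steps(1)
Reached 1 after 16 steps
= 16


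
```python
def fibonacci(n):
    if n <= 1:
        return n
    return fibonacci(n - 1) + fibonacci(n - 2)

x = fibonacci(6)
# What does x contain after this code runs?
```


fibonacci(6)
= fibonacci(5) + fibonacci(4)
= (fibonacci(4) + fibonacci(3)) + fibonacci(4)
Computing bottom-up: fibonacci(0)=0, fibonacci(1)=1, fibonacci(2)=1, fibonacci(3)=2, fibonacci(4)=3, fibonacci(5)=5, fibonacci(6)=8
= 8


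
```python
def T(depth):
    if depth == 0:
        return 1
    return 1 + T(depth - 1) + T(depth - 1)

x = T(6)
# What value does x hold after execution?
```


T(6)
= 1 + T(5) + T(5)
= 1 + 2 * T(5)
T(k) = 2^(k+1) - 1
T(0) = 1
T(1) = 3
T(2) = 7
T(3) = 15
T(4) = 31
T(6) = 2^7 - 1 = 127


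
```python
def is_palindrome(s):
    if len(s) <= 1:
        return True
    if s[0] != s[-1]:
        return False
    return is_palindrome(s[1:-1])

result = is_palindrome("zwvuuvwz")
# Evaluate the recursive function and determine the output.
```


is_palindrome("zwvuuvwz")
"zwvuuvwz": s[0]='z' == s[-1]='z' -> is_palindrome("wvuuvw")
"wvuuvw": s[0]='w' == s[-1]='w' -> is_palindrome("vuuv")
"vuuv": s[0]='v' == s[-1]='v' -> is_palindrome("uu")
"uu": s[0]='u' == s[-1]='u' -> is_palindrome("")
"": len <= 1 -> True
= True


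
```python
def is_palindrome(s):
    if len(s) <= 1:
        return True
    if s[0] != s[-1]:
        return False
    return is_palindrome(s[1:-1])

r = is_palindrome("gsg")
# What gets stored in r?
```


is_palindrome("gsg")
"gsg": s[0]='g' == s[-1]='g' -> is_palindrome("s")
"s": len <= 1 -> True
= True


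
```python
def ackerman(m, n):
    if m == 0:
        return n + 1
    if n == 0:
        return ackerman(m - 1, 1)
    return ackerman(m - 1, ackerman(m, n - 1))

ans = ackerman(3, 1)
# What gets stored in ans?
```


ackerman(3, 1)
= ackerman(2, ackerman(3, 0))
First compute ackerman(3, 0) = 5
= ackerman(2, 5)
= 13


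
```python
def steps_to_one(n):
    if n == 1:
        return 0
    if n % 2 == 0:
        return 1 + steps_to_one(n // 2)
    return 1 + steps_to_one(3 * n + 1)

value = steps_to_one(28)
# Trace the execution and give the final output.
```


steps_to_one(28)
28 is even -> steps_to_one(14)
14 is even -> steps_to_one(7)
7 is odd -> 3*7+1 = 22 -> steps_to_one(22)
22 is even -> steps_to_one(11)
11 is odd -> 3*11+1 = 34 -> steps_to_one(34)
34 is even -> steps_to_one(17)
17 is odd -> 3*17+1 = 52 -> steps_to_one(52)
52 is even -> steps_to_one(26)
26 is even -> steps_to_one(13)
13 is odd -> 3*13+1 = 40 -> steps_to_one(40)
40 is even -> steps_to_one(20)
20 is even -> steps_to_one(10)
10 is even -> steps_to_one(5)
5 is odd -> 3*5+1 = 16 -> steps_to_one(16)
16 is even -> steps_to_one(8)
8 is even -> steps_to_one(4)
4 is even -> steps_to_one(2)
2 is even -> steps_to_one(1)
Reached 1 after 18 steps
= 18


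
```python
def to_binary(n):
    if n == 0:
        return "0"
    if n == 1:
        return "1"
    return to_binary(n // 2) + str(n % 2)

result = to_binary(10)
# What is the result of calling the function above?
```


to_binary(10)
= to_binary(5) + "0"
= to_binary(2) + "1" + "0"
= to_binary(1) + "0" + "1" + "0"
= "1" + "0" + "1" + "0"
= "1010"


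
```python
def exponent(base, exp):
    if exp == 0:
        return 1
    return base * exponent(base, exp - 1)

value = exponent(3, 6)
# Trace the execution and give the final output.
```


exponent(3, 6)
= 3 * exponent(3, 5)
= 3 * 3 * exponent(3, 4)
= 3 * 3 * 3 * exponent(3, 3)
= 3 * 3 * 3 * 3 * exponent(3, 2)
= 3 * 3 * 3 * 3 * 3 * exponent(3, 1)
= 3 * 3 * 3 * 3 * 3 * 3 * exponent(3, 0)
= 3 * 3 * 3 * 3 * 3 * 3 * 1
= 729


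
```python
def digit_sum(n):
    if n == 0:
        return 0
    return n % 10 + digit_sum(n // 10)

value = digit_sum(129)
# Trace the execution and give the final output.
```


digit_sum(129)
= 9 + digit_sum(12)
= 9 + 2 + digit_sum(1)
= 9 + 2 + 1 + digit_sum(0)
= 9 + 2 + 1 + 0
= 12


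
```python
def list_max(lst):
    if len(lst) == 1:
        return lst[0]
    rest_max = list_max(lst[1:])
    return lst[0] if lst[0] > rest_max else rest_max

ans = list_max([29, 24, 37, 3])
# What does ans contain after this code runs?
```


list_max([29, 24, 37, 3])
= compare 29 with list_max([24, 37, 3])
= compare 24 with list_max([37, 3])
= compare 37 with list_max([3])
Base: list_max([3]) = 3
compare 37 with 3: max = 37
compare 24 with 37: max = 37
compare 29 with 37: max = 37
= 37


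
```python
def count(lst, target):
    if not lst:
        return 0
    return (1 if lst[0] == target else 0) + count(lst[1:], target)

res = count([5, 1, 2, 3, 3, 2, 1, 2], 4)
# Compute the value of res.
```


count([5, 1, 2, 3, 3, 2, 1, 2], 4)
lst[0]=5 != 4: 0 + count([1, 2, 3, 3, 2, 1, 2], 4)
lst[0]=1 != 4: 0 + count([2, 3, 3, 2, 1, 2], 4)
lst[0]=2 != 4: 0 + count([3, 3, 2, 1, 2], 4)
lst[0]=3 != 4: 0 + count([3, 2, 1, 2], 4)
lst[0]=3 != 4: 0 + count([2, 1, 2], 4)
lst[0]=2 != 4: 0 + count([1, 2], 4)
lst[0]=1 != 4: 0 + count([2], 4)
lst[0]=2 != 4: 0 + count([], 4)
= 0


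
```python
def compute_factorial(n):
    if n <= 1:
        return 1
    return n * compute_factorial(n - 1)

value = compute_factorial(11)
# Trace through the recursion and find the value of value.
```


compute_factorial(11)
= 11 * compute_factorial(10)
= 11 * 10 * compute_factorial(9)
= 11 * 10 * 9 * compute_factorial(8)
= 11 * 10 * 9 * 8 * compute_factorial(7)
= 11 * 10 * 9 * 8 * 7 * compute_factorial(6)
= 11 * 10 * 9 * 8 * 7 * 6 * compute_factorial(5)
= 11 * 10 * 9 * 8 * 7 * 6 * 5 * compute_factorial(4)
= 11 * 10 * 9 * 8 * 7 * 6 * 5 * 4 * compute_factorial(3)
= 11 * 10 * 9 * 8 * 7 * 6 * 5 * 4 * 3 * compute_factorial(2)
= 11 * 10 * 9 * 8 * 7 * 6 * 5 * 4 * 3 * 2 * compute_factorial(1)
= 11 * 10 * 9 * 8 * 7 * 6 * 5 * 4 * 3 * 2 * 1
= 39916800


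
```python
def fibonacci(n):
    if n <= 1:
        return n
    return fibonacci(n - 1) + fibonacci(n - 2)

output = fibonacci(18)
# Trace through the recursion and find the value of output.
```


fibonacci(18)
= fibonacci(17) + fibonacci(16)
= (fibonacci(16) + fibonacci(15)) + fibonacci(16)
Computing bottom-up: fibonacci(0)=0, fibonacci(1)=1, fibonacci(2)=1, fibonacci(3)=2, fibonacci(4)=3, fibonacci(5)=5, fibonacci(6)=8, fibonacci(7)=13, fibonacci(8)=21, fibonacci(9)=34, fibonacci(10)=55, fibonacci(11)=89, fibonacci(12)=144, fibonacci(13)=233, fibonacci(14)=377, fibonacci(15)=610, fibonacci(16)=987, fibonacci(17)=1597, fibonacci(18)=2584
= 2584


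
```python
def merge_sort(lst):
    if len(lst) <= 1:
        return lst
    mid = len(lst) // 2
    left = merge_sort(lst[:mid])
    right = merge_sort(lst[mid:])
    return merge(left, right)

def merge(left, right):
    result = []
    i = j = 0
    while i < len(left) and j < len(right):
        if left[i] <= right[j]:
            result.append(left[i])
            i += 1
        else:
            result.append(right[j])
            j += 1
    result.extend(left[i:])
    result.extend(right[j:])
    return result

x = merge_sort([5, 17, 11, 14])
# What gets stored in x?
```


merge_sort([5, 17, 11, 14])
Split into [5, 17] and [11, 14]
Left sorted: [5, 17]
Right sorted: [11, 14]
Merge [5, 17] and [11, 14]
= [5, 11, 14, 17]


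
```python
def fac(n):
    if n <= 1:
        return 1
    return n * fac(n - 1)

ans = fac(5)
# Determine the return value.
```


fac(5)
= 5 * fac(4)
= 5 * 4 * fac(3)
= 5 * 4 * 3 * fac(2)
= 5 * 4 * 3 * 2 * fac(1)
= 5 * 4 * 3 * 2 * 1
= 120


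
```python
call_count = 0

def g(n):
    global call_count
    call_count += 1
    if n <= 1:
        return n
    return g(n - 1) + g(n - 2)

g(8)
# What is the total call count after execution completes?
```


g(8) calls g(7) and g(6); each non-base call branches into two more.
Let C(k) = total number of calls made by g(k), including the call to g(k) itself.
Base cases: C(0) = 1, C(1) = 1
Recurrence: C(k) = 1 + C(k-1) + C(k-2)
  C(2) = 1 + C(1) + C(0) = 1 + 1 + 1 = 3
  C(3) = 1 + C(2) + C(1) = 1 + 3 + 1 = 5
  C(4) = 1 + C(3) + C(2) = 1 + 5 + 3 = 9
  C(5) = 1 + C(4) + C(3) = 1 + 9 + 5 = 15
  C(6) = 1 + C(5) + C(4) = 1 + 15 + 9 = 25
  C(7) = 1 + C(6) + C(5) = 1 + 25 + 15 = 41
  C(8) = 1 + C(7) + C(6) = 1 + 41 + 25 = 67
Total calls = C(8) = 67


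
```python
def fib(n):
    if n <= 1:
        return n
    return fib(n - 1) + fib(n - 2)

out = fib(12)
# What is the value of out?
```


fib(12)
= fib(11) + fib(10)
= (fib(10) + fib(9)) + fib(10)
Computing bottom-up: fib(0)=0, fib(1)=1, fib(2)=1, fib(3)=2, fib(4)=3, fib(5)=5, fib(6)=8, fib(7)=13, fib(8)=21, fib(9)=34, fib(10)=55, fib(11)=89, fib(12)=144
= 144


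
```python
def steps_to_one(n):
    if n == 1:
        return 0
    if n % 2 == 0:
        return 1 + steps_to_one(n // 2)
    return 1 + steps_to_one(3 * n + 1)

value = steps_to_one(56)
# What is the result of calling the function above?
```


steps_to_one(56)
56 is even -> steps_to_one(28)
28 is even -> steps_to_one(14)
14 is even -> steps_to_one(7)
7 is odd -> 3*7+1 = 22 -> steps_to_one(22)
22 is even -> steps_to_one(11)
11 is odd -> 3*11+1 = 34 -> steps_to_one(34)
34 is even -> steps_to_one(17)
17 is odd -> 3*17+1 = 52 -> steps_to_one(52)
52 is even -> steps_to_one(26)
26 is even -> steps_to_one(13)
13 is odd -> 3*13+1 = 40 -> steps_to_one(40)
40 is even -> steps_to_one(20)
20 is even -> steps_to_one(10)
10 is even -> steps_to_one(5)
5 is odd -> 3*5+1 = 16 -> steps_to_one(16)
16 is even -> steps_to_one(8)
8 is even -> steps_to_one(4)
4 is even -> steps_to_one(2)
2 is even -> steps_to_one(1)
Reached 1 after 19 steps
= 19


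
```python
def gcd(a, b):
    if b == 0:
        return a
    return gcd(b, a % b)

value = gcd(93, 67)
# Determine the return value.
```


gcd(93, 67)
= gcd(67, 93 % 67) = gcd(67, 26)
= gcd(26, 67 % 26) = gcd(26, 15)
= gcd(15, 26 % 15) = gcd(15, 11)
= gcd(11, 15 % 11) = gcd(11, 4)
= gcd(4, 11 % 4) = gcd(4, 3)
= gcd(3, 4 % 3) = gcd(3, 1)
= gcd(1, 3 % 1) = gcd(1, 0)
b == 0, return a = 1


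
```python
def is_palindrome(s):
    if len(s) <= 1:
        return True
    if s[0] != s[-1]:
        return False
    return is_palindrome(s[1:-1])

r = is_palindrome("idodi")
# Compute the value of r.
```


is_palindrome("idodi")
"idodi": s[0]='i' == s[-1]='i' -> is_palindrome("dod")
"dod": s[0]='d' == s[-1]='d' -> is_palindrome("o")
"o": len <= 1 -> True
= True


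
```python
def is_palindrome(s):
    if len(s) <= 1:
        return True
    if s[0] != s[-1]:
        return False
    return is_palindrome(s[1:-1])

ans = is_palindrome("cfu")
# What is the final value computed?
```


is_palindrome("cfu")
"cfu": s[0]='c' != s[-1]='u' -> False
= False


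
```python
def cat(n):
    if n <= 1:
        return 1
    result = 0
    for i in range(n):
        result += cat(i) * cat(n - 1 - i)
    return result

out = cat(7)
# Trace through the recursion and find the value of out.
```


cat(7)
= sum of cat(i) * cat(7-1-i) for i in 0..6
First compute sub-values bottom-up:
  cat(0) = 1, cat(1) = 1
  cat(2) = 1*1 + 1*1 = 2
  cat(3) = 1*2 + 1*1 + 2*1 = 5
  cat(4) = 1*5 + 1*2 + 2*1 + 5*1 = 14
  cat(5) = 1*14 + 1*5 + 2*2 + 5*1 + 14*1 = 42
  cat(6) = 1*42 + 1*14 + 2*5 + 5*2 + 14*1 + 42*1 = 132
Now cat(7):
  cat(0)*cat(6) = 1*132 = 132
  cat(1)*cat(5) = 1*42 = 42
  cat(2)*cat(4) = 2*14 = 28
  cat(3)*cat(3) = 5*5 = 25
  cat(4)*cat(2) = 14*2 = 28
  cat(5)*cat(1) = 42*1 = 42
  cat(6)*cat(0) = 132*1 = 132
= 132 + 42 + 28 + 25 + 28 + 42 + 132
= 429


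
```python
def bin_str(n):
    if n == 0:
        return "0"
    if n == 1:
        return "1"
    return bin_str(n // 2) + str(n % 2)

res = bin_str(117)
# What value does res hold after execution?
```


bin_str(117)
= bin_str(58) + "1"
= bin_str(29) + "0" + "1"
= bin_str(14) + "1" + "0" + "1"
= bin_str(7) + "0" + "1" + "0" + "1"
= bin_str(3) + "1" + "0" + "1" + "0" + "1"
= bin_str(1) + "1" + "1" + "0" + "1" + "0" + "1"
= "1" + "1" + "1" + "0" + "1" + "0" + "1"
= "1110101"


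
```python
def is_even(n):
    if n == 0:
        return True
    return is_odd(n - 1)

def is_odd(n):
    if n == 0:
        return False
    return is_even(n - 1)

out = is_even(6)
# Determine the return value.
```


is_even(6)
= is_odd(5)
= is_even(4)
= is_odd(3)
= is_even(2)
= is_odd(1)
= is_even(0)
n == 0: return True
= True


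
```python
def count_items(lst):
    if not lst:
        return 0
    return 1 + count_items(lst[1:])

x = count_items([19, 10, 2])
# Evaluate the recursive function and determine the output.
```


count_items([19, 10, 2])
= 1 + count_items([10, 2])
= 1 + 1 + count_items([2])
= 1 + 1 + 1 + count_items([])
= 1 + 1 + 1 + 0
= 3


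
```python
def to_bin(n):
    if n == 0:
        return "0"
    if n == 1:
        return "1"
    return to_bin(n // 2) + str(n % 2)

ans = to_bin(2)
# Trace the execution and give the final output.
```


to_bin(2)
= to_bin(1) + "0"
= "1" + "0"
= "10"


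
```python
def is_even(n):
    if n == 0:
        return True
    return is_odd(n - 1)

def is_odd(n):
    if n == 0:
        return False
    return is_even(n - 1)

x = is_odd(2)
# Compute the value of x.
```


is_odd(2)
= is_even(1)
= is_odd(0)
n == 0: return False
= False


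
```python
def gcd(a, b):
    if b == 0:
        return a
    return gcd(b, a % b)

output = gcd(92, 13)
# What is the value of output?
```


gcd(92, 13)
= gcd(13, 92 % 13) = gcd(13, 1)
= gcd(1, 13 % 1) = gcd(1, 0)
b == 0, return a = 1


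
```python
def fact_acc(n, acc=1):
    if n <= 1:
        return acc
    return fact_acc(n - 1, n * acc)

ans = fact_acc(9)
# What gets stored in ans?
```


fact_acc(9, 1)
= fact_acc(8, 9 * 1) = fact_acc(8, 9)
= fact_acc(7, 8 * 9) = fact_acc(7, 72)
= fact_acc(6, 7 * 72) = fact_acc(6, 504)
= fact_acc(5, 6 * 504) = fact_acc(5, 3024)
= fact_acc(4, 5 * 3024) = fact_acc(4, 15120)
= fact_acc(3, 4 * 15120) = fact_acc(3, 60480)
= fact_acc(2, 3 * 60480) = fact_acc(2, 181440)
= fact_acc(1, 2 * 181440) = fact_acc(1, 362880)
n <= 1, return acc = 362880


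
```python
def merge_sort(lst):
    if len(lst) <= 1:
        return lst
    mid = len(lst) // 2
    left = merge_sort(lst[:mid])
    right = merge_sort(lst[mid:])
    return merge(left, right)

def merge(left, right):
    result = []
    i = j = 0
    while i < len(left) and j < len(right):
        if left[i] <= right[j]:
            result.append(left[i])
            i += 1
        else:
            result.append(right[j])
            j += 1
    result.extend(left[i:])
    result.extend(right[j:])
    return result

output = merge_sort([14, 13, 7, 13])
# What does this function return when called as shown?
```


merge_sort([14, 13, 7, 13])
Split into [14, 13] and [7, 13]
Left sorted: [13, 14]
Right sorted: [7, 13]
Merge [13, 14] and [7, 13]
= [7, 13, 13, 14]


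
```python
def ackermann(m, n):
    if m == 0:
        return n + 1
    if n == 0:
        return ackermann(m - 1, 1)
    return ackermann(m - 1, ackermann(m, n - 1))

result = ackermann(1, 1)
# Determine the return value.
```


ackermann(1, 1)
= ackermann(0, ackermann(1, 0))
First compute ackermann(1, 0) = 2
= ackermann(0, 2)
= 3


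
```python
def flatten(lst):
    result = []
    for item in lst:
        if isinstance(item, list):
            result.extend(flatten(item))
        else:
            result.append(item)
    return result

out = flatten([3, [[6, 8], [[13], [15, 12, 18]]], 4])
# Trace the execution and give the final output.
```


flatten([3, [[6, 8], [[13], [15, 12, 18]]], 4])
Processing each element:
  3 is not a list -> append 3
  [[6, 8], [[13], [15, 12, 18]]] is a list -> flatten recursively -> [6, 8, 13, 15, 12, 18]
  4 is not a list -> append 4
= [3, 6, 8, 13, 15, 12, 18, 4]


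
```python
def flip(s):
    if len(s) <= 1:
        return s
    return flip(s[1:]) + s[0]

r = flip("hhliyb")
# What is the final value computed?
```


flip("hhliyb")
= flip("hliyb") + "h"
= flip("liyb") + "h" + "h"
= flip("iyb") + "l" + "h" + "h"
= flip("yb") + "i" + "l" + "h" + "h"
= flip("b") + "y" + "i" + "l" + "h" + "h"
= "b" + "y" + "i" + "l" + "h" + "h"
= "byilhh"


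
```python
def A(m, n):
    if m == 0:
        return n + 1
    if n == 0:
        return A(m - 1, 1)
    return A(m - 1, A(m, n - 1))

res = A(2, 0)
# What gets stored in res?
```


A(2, 0)
n == 0: return A(1, 1)
= A(1, 1) = 3
= 3


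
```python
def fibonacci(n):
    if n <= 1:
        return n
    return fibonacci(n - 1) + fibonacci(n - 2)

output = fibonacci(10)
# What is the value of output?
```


fibonacci(10)
= fibonacci(9) + fibonacci(8)
= (fibonacci(8) + fibonacci(7)) + fibonacci(8)
Computing bottom-up: fibonacci(0)=0, fibonacci(1)=1, fibonacci(2)=1, fibonacci(3)=2, fibonacci(4)=3, fibonacci(5)=5, fibonacci(6)=8, fibonacci(7)=13, fibonacci(8)=21, fibonacci(9)=34, fibonacci(10)=55
= 55


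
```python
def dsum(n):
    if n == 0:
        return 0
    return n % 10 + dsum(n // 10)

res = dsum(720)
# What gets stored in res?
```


dsum(720)
= 0 + dsum(72)
= 0 + 2 + dsum(7)
= 0 + 2 + 7 + dsum(0)
= 0 + 2 + 7 + 0
= 9


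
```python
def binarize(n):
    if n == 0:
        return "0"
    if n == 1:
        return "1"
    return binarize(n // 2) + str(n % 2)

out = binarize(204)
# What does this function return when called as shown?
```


binarize(204)
= binarize(102) + "0"
= binarize(51) + "0" + "0"
= binarize(25) + "1" + "0" + "0"
= binarize(12) + "1" + "1" + "0" + "0"
= binarize(6) + "0" + "1" + "1" + "0" + "0"
= binarize(3) + "0" + "0" + "1" + "1" + "0" + "0"
= binarize(1) + "1" + "0" + "0" + "1" + "1" + "0" + "0"
= "1" + "1" + "0" + "0" + "1" + "1" + "0" + "0"
= "11001100"


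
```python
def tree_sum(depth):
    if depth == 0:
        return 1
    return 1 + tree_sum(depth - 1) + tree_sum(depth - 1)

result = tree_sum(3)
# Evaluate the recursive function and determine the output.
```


tree_sum(3)
= 1 + tree_sum(2) + tree_sum(2)
= 1 + 2 * tree_sum(2)
tree_sum(k) = 2^(k+1) - 1
tree_sum(0) = 1
tree_sum(1) = 3
tree_sum(2) = 7
tree_sum(3) = 15
tree_sum(3) = 2^4 - 1 = 15


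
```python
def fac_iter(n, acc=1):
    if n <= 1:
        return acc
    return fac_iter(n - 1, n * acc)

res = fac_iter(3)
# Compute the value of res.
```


fac_iter(3, 1)
= fac_iter(2, 3 * 1) = fac_iter(2, 3)
= fac_iter(1, 2 * 3) = fac_iter(1, 6)
n <= 1, return acc = 6


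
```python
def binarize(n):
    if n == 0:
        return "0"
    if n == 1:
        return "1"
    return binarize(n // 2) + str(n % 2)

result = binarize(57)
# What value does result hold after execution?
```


binarize(57)
= binarize(28) + "1"
= binarize(14) + "0" + "1"
= binarize(7) + "0" + "0" + "1"
= binarize(3) + "1" + "0" + "0" + "1"
= binarize(1) + "1" + "1" + "0" + "0" + "1"
= "1" + "1" + "1" + "0" + "0" + "1"
= "111001"


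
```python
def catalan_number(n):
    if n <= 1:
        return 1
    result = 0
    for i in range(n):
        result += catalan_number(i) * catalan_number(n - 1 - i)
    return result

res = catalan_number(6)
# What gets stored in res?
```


catalan_number(6)
= sum of catalan_number(i) * catalan_number(6-1-i) for i in 0..5
First compute sub-values bottom-up:
  catalan_number(0) = 1, catalan_number(1) = 1
  catalan_number(2) = 1*1 + 1*1 = 2
  catalan_number(3) = 1*2 + 1*1 + 2*1 = 5
  catalan_number(4) = 1*5 + 1*2 + 2*1 + 5*1 = 14
  catalan_number(5) = 1*14 + 1*5 + 2*2 + 5*1 + 14*1 = 42
Now catalan_number(6):
  catalan_number(0)*catalan_number(5) = 1*42 = 42
  catalan_number(1)*catalan_number(4) = 1*14 = 14
  catalan_number(2)*catalan_number(3) = 2*5 = 10
  catalan_number(3)*catalan_number(2) = 5*2 = 10
  catalan_number(4)*catalan_number(1) = 14*1 = 14
  catalan_number(5)*catalan_number(0) = 42*1 = 42
= 42 + 14 + 10 + 10 + 14 + 42
= 132


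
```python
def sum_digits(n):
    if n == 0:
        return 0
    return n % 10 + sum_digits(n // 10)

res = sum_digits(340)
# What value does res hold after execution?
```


sum_digits(340)
= 0 + sum_digits(34)
= 0 + 4 + sum_digits(3)
= 0 + 4 + 3 + sum_digits(0)
= 0 + 4 + 3 + 0
= 7


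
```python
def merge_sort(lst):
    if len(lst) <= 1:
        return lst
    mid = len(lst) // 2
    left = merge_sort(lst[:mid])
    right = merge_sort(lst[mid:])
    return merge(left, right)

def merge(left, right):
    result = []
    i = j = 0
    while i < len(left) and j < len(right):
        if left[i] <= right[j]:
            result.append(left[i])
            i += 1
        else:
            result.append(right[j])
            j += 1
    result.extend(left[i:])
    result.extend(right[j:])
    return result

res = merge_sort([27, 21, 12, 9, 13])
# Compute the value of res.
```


merge_sort([27, 21, 12, 9, 13])
Split into [27, 21] and [12, 9, 13]
Left sorted: [21, 27]
Right sorted: [9, 12, 13]
Merge [21, 27] and [9, 12, 13]
= [9, 12, 13, 21, 27]


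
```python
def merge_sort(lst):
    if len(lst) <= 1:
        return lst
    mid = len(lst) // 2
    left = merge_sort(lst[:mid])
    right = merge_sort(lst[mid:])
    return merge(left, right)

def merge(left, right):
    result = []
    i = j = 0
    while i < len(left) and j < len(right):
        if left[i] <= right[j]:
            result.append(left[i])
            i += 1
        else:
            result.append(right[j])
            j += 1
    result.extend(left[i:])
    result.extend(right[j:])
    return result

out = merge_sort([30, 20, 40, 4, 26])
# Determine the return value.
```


merge_sort([30, 20, 40, 4, 26])
Split into [30, 20] and [40, 4, 26]
Left sorted: [20, 30]
Right sorted: [4, 26, 40]
Merge [20, 30] and [4, 26, 40]
= [4, 20, 26, 30, 40]


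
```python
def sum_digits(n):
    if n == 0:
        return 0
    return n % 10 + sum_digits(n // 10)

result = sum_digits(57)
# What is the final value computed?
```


sum_digits(57)
= 7 + sum_digits(5)
= 7 + 5 + sum_digits(0)
= 7 + 5 + 0
= 12


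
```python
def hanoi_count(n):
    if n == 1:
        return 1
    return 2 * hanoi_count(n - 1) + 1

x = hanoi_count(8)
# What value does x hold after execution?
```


hanoi_count(8)
= 2 * hanoi_count(7) + 1
= 2 * (2 * hanoi_count(6) + 1) + 1
= 2 * (2 * (2 * hanoi_count(5) + 1) + 1) + 1
= 2 * (2 * (2 * (2 * hanoi_count(4) + 1) + 1) + 1) + 1
= 2 * (2 * (2 * (2 * (2 * hanoi_count(3) + 1) + 1) + 1) + 1) + 1
= 2 * (2 * (2 * (2 * (2 * (2 * hanoi_count(2) + 1) + 1) + 1) + 1) + 1) + 1
= 2 * (2 * (2 * (2 * (2 * (2 * (2 * hanoi_count(1) + 1) + 1) + 1) + 1) + 1) + 1) + 1
Now compute bottom-up:
hanoi_count(1) = 1
hanoi_count(2) = 2 * 1 + 1 = 3
hanoi_count(3) = 2 * 3 + 1 = 7
hanoi_count(4) = 2 * 7 + 1 = 15
hanoi_count(5) = 2 * 15 + 1 = 31
hanoi_count(6) = 2 * 31 + 1 = 63
hanoi_count(7) = 2 * 63 + 1 = 127
hanoi_count(8) = 2 * 127 + 1 = 255
= 255


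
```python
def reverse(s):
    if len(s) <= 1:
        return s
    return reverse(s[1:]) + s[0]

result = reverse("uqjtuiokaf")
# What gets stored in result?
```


reverse("uqjtuiokaf")
= reverse("qjtuiokaf") + "u"
= reverse("jtuiokaf") + "q" + "u"
= reverse("tuiokaf") + "j" + "q" + "u"
= reverse("uiokaf") + "t" + "j" + "q" + "u"
= reverse("iokaf") + "u" + "t" + "j" + "q" + "u"
= reverse("okaf") + "i" + "u" + "t" + "j" + "q" + "u"
= reverse("kaf") + "o" + "i" + "u" + "t" + "j" + "q" + "u"
= reverse("af") + "k" + "o" + "i" + "u" + "t" + "j" + "q" + "u"
= reverse("f") + "a" + "k" + "o" + "i" + "u" + "t" + "j" + "q" + "u"
= "f" + "a" + "k" + "o" + "i" + "u" + "t" + "j" + "q" + "u"
= "fakoiutjqu"


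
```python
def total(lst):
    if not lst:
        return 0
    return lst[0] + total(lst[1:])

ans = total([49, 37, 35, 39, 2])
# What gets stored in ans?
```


total([49, 37, 35, 39, 2])
= 49 + total([37, 35, 39, 2])
= 49 + 37 + total([35, 39, 2])
= 49 + 37 + 35 + total([39, 2])
= 49 + 37 + 35 + 39 + total([2])
= 49 + 37 + 35 + 39 + 2 + total([])
= 49 + 37 + 35 + 39 + 2 + 0
= 162


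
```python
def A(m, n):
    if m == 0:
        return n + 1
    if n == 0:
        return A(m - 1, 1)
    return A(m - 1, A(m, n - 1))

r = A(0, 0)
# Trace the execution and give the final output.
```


A(0, 0)
m == 0: return 0 + 1 = 1
= 1


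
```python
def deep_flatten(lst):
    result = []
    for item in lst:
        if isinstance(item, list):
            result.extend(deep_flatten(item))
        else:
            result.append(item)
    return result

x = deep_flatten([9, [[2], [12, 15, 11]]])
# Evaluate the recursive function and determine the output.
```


deep_flatten([9, [[2], [12, 15, 11]]])
Processing each element:
  9 is not a list -> append 9
  [[2], [12, 15, 11]] is a list -> deep_flatten recursively -> [2, 12, 15, 11]
= [9, 2, 12, 15, 11]


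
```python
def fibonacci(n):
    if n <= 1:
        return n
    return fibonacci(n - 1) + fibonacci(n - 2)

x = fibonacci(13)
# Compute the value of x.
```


fibonacci(13)
= fibonacci(12) + fibonacci(11)
= (fibonacci(11) + fibonacci(10)) + fibonacci(11)
Computing bottom-up: fibonacci(0)=0, fibonacci(1)=1, fibonacci(2)=1, fibonacci(3)=2, fibonacci(4)=3, fibonacci(5)=5, fibonacci(6)=8, fibonacci(7)=13, fibonacci(8)=21, fibonacci(9)=34, fibonacci(10)=55, fibonacci(11)=89, fibonacci(12)=144, fibonacci(13)=233
= 233


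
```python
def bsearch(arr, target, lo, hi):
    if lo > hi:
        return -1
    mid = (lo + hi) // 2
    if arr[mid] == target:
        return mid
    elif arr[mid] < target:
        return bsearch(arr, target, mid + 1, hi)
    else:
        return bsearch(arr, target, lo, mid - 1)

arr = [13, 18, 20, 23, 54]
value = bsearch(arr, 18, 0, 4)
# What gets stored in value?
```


bsearch(arr, 18, 0, 4)
lo=0, hi=4, mid=2, arr[mid]=20
20 > 18, search left half
lo=0, hi=1, mid=0, arr[mid]=13
13 < 18, search right half
lo=1, hi=1, mid=1, arr[mid]=18
arr[1] == 18, found at index 1
= 1
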